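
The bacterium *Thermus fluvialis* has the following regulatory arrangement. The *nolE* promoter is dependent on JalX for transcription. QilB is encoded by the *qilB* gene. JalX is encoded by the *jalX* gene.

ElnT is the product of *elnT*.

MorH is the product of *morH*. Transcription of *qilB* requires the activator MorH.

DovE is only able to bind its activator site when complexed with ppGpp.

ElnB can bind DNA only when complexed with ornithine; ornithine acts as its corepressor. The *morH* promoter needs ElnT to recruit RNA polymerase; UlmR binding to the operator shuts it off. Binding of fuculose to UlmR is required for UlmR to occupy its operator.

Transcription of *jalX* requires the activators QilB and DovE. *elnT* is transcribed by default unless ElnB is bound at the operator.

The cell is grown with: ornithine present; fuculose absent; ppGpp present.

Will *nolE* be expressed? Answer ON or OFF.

OFF

Ornithine is present, so ElnB is active.
With repressor ElnB bound, *elnT* is not transcribed.
So ElnT is not produced.
Fuculose is absent, so UlmR is inactive.
Required activator ElnT is absent, so *morH* is not transcribed.
So MorH is not produced.
Required activator MorH is absent, so *qilB* is not transcribed.
So QilB is not produced.
ppGpp is present, so DovE is active.
Required activator QilB is absent, so *jalX* is not transcribed.
So JalX is not produced.
Required activator JalX is absent, so *nolE* is not transcribed.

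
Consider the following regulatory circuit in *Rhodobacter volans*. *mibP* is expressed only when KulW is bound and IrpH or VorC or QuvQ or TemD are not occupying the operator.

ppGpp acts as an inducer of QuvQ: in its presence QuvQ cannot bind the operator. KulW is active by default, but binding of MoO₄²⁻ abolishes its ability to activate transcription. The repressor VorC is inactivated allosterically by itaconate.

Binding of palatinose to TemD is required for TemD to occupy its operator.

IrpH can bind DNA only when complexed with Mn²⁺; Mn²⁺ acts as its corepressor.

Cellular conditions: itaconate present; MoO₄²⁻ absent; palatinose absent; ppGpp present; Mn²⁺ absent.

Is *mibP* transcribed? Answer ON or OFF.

Mn²⁺ is absent, so IrpH is inactive.
Itaconate is present, so VorC is inactive.
ppGpp is present, so QuvQ is inactive.
Palatinose is absent, so TemD is inactive.
MoO₄²⁻ is absent, so KulW is active.
No repressor is bound and KulW is active, so *mibP* is transcribed.

ON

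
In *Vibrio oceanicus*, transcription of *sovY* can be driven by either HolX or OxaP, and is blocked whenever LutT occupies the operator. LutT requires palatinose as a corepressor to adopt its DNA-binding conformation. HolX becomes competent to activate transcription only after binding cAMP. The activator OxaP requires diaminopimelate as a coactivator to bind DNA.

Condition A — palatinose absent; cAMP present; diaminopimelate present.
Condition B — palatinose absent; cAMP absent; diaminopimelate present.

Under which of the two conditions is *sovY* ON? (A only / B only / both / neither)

Condition A:
Palatinose is absent, so LutT is inactive.
cAMP is present, so HolX is active.
Diaminopimelate is present, so OxaP is active.
Activator HolX is present, so *sovY* is transcribed.
→ *sovY* is ON in A.
Condition B:
Palatinose is absent, so LutT is inactive.
cAMP is absent, so HolX is inactive.
Diaminopimelate is present, so OxaP is active.
Activator OxaP is present, so *sovY* is transcribed.
→ *sovY* is ON in B.

both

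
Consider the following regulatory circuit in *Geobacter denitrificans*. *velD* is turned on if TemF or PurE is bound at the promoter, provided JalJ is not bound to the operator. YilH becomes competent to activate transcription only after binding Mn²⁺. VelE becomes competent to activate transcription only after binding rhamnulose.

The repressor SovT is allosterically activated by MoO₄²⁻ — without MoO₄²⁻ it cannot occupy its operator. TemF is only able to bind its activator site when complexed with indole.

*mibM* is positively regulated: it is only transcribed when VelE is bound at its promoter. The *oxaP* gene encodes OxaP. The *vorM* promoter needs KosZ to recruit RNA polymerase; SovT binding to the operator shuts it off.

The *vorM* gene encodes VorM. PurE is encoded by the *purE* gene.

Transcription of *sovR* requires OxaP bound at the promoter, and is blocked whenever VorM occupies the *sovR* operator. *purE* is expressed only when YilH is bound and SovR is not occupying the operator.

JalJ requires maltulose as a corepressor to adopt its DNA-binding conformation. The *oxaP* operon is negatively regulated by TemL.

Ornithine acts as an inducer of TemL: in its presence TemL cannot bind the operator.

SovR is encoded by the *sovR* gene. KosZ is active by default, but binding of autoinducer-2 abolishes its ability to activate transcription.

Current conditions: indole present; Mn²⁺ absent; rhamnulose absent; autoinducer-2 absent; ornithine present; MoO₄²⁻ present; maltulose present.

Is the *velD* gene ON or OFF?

Indole is present, so TemF is active.
Mn²⁺ is absent, so YilH is inactive.
Autoinducer-2 is absent, so KosZ is active.
MoO₄²⁻ is present, so SovT is active.
With repressor SovT bound, *vorM* is not transcribed.
So VorM is not produced.
Ornithine is present, so TemL is inactive.
With no repressor bound, *oxaP* is transcribed.
So OxaP is produced and active.
No repressor is bound and OxaP is active, so *sovR* is transcribed.
So SovR is produced and active.
With repressor SovR bound, *purE* is not transcribed.
So PurE is not produced.
Maltulose is present, so JalJ is active.
With repressor JalJ bound, *velD* is not transcribed.

OFF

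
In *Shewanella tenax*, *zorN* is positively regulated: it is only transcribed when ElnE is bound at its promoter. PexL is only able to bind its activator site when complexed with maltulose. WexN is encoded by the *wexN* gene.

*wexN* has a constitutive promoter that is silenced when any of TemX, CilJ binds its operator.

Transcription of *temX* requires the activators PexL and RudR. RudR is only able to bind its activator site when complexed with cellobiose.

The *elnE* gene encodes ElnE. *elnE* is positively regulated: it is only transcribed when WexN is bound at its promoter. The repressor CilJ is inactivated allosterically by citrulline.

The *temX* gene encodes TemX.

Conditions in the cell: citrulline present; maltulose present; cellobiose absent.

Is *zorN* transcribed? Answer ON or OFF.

ON

Maltulose is present, so PexL is active.
Cellobiose is absent, so RudR is inactive.
Required activator RudR is absent, so *temX* is not transcribed.
So TemX is not produced.
Citrulline is present, so CilJ is inactive.
With no repressor bound, *wexN* is transcribed.
So WexN is produced and active.
No repressor is bound and WexN is active, so *elnE* is transcribed.
So ElnE is produced and active.
No repressor is bound and ElnE is active, so *zorN* is transcribed.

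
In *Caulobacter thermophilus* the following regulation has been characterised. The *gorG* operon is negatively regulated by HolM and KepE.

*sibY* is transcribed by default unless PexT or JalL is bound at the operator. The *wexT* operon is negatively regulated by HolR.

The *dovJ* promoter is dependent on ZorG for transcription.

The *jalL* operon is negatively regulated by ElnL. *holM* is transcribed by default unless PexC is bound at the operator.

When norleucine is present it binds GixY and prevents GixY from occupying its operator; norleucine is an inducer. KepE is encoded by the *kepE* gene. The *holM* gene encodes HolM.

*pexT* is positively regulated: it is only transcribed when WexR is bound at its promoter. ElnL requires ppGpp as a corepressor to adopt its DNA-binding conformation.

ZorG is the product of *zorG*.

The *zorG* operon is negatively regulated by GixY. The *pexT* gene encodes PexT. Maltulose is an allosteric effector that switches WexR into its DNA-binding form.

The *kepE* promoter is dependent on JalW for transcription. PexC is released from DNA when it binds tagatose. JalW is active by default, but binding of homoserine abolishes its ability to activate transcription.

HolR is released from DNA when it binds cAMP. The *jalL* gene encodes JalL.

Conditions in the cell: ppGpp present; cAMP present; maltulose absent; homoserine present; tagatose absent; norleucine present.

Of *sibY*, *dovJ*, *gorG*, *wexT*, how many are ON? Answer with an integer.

Maltulose is absent, so WexR is inactive.
Required activator WexR is absent, so *pexT* is not transcribed.
So PexT is not produced.
ppGpp is present, so ElnL is active.
With repressor ElnL bound, *jalL* is not transcribed.
So JalL is not produced.
With no repressor bound, *sibY* is transcribed.
→ *sibY* is ON.
Norleucine is present, so GixY is inactive.
With no repressor bound, *zorG* is transcribed.
So ZorG is produced and active.
No repressor is bound and ZorG is active, so *dovJ* is transcribed.
→ *dovJ* is ON.
Tagatose is absent, so PexC is active.
With repressor PexC bound, *holM* is not transcribed.
So HolM is not produced.
Homoserine is present, so JalW is inactive.
Required activator JalW is absent, so *kepE* is not transcribed.
So KepE is not produced.
With no repressor bound, *gorG* is transcribed.
→ *gorG* is ON.
cAMP is present, so HolR is inactive.
With no repressor bound, *wexT* is transcribed.
→ *wexT* is ON.
4 of the 4 genes are transcribed.

4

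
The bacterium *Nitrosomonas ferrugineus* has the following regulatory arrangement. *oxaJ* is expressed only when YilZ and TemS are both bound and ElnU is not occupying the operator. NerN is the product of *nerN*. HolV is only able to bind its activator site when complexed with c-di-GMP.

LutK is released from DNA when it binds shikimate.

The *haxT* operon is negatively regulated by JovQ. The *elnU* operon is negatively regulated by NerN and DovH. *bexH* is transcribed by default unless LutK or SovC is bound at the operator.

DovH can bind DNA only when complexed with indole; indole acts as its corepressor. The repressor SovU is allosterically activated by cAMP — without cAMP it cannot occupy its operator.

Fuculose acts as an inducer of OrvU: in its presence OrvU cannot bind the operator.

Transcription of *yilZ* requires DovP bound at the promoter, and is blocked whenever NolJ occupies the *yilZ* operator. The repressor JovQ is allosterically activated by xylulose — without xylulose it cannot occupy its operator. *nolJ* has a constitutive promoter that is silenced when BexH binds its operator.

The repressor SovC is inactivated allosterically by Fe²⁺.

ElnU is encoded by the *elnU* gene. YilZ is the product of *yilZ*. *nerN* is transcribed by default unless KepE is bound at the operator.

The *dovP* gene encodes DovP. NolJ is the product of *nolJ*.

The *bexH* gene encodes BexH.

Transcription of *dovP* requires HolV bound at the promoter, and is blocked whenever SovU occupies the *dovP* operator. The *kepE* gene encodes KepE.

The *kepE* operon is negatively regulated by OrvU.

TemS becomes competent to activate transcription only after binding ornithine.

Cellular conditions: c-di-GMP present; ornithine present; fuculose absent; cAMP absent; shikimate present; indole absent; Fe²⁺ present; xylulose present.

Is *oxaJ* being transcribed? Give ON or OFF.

Shikimate is present, so LutK is inactive.
Fe²⁺ is present, so SovC is inactive.
With no repressor bound, *bexH* is transcribed.
So BexH is produced and active.
With repressor BexH bound, *nolJ* is not transcribed.
So NolJ is not produced.
cAMP is absent, so SovU is inactive.
c-di-GMP is present, so HolV is active.
No repressor is bound and HolV is active, so *dovP* is transcribed.
So DovP is produced and active.
No repressor is bound and DovP is active, so *yilZ* is transcribed.
So YilZ is produced and active.
Ornithine is present, so TemS is active.
Fuculose is absent, so OrvU is active.
With repressor OrvU bound, *kepE* is not transcribed.
So KepE is not produced.
With no repressor bound, *nerN* is transcribed.
So NerN is produced and active.
Indole is absent, so DovH is inactive.
With repressor NerN bound, *elnU* is not transcribed.
So ElnU is not produced.
No repressor is bound and YilZ and TemS are active, so *oxaJ* is transcribed.

ON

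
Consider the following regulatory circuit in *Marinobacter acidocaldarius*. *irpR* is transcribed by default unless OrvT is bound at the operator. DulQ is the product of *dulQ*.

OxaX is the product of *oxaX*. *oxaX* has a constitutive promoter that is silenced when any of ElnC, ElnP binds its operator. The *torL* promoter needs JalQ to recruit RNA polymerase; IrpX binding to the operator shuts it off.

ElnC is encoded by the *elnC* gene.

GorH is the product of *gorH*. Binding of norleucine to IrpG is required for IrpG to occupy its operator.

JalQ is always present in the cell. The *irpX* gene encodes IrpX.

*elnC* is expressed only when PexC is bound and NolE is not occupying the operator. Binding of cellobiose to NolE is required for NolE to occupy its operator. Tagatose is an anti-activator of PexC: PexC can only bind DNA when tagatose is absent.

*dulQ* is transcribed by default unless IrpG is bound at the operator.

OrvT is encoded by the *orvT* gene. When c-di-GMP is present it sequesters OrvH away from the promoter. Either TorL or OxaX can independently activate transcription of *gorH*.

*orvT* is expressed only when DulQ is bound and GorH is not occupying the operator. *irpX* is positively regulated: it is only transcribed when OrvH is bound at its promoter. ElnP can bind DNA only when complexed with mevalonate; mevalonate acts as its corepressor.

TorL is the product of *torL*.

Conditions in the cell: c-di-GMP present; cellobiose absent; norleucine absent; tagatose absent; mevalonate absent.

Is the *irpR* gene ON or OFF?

c-di-GMP is present, so OrvH is inactive.
Required activator OrvH is absent, so *irpX* is not transcribed.
So IrpX is not produced.
JalQ is produced constitutively and is active.
No repressor is bound and JalQ is active, so *torL* is transcribed.
So TorL is produced and active.
Cellobiose is absent, so NolE is inactive.
Tagatose is absent, so PexC is active.
No repressor is bound and PexC is active, so *elnC* is transcribed.
So ElnC is produced and active.
Mevalonate is absent, so ElnP is inactive.
With repressor ElnC bound, *oxaX* is not transcribed.
So OxaX is not produced.
Activator TorL is present, so *gorH* is transcribed.
So GorH is produced and active.
Norleucine is absent, so IrpG is inactive.
With no repressor bound, *dulQ* is transcribed.
So DulQ is produced and active.
With repressor GorH bound, *orvT* is not transcribed.
So OrvT is not produced.
With no repressor bound, *irpR* is transcribed.

ON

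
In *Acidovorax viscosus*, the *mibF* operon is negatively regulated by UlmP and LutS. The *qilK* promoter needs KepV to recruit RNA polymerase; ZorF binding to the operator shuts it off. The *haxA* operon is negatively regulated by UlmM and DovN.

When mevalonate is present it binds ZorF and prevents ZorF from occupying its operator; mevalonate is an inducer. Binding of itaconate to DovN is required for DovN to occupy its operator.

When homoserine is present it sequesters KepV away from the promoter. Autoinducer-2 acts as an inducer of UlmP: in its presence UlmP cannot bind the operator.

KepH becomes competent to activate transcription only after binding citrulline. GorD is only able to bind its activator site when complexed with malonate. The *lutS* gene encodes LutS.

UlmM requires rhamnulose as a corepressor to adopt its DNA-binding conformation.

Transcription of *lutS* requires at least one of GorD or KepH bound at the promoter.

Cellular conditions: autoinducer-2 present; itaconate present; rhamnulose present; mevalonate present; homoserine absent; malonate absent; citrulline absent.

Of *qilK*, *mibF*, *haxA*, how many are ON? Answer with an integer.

2

Homoserine is absent, so KepV is active.
Mevalonate is present, so ZorF is inactive.
No repressor is bound and KepV is active, so *qilK* is transcribed.
→ *qilK* is ON.
Autoinducer-2 is present, so UlmP is inactive.
Malonate is absent, so GorD is inactive.
Citrulline is absent, so KepH is inactive.
No activator is available at the *lutS* promoter, so *lutS* is not transcribed.
So LutS is not produced.
With no repressor bound, *mibF* is transcribed.
→ *mibF* is ON.
Rhamnulose is present, so UlmM is active.
Itaconate is present, so DovN is active.
With repressor UlmM bound, *haxA* is not transcribed.
→ *haxA* is OFF.
2 of the 3 genes are transcribed.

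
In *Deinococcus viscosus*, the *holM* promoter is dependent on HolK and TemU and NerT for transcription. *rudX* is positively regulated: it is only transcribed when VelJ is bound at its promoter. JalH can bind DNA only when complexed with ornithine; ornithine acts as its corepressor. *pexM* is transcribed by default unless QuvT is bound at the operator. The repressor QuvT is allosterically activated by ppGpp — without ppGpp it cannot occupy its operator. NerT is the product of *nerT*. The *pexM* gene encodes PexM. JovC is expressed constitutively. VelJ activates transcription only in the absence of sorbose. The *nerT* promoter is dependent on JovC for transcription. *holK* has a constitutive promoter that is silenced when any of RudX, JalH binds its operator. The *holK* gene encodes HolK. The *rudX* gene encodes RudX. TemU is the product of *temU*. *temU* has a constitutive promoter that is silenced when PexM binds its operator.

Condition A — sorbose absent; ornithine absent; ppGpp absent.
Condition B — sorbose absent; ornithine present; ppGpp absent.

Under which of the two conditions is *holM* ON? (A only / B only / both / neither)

neither

Condition A:
Sorbose is absent, so VelJ is active.
No repressor is bound and VelJ is active, so *rudX* is transcribed.
So RudX is produced and active.
Ornithine is absent, so JalH is inactive.
With repressor RudX bound, *holK* is not transcribed.
So HolK is not produced.
ppGpp is absent, so QuvT is inactive.
With no repressor bound, *pexM* is transcribed.
So PexM is produced and active.
With repressor PexM bound, *temU* is not transcribed.
So TemU is not produced.
JovC is produced constitutively and is active.
No repressor is bound and JovC is active, so *nerT* is transcribed.
So NerT is produced and active.
Required activator HolK is absent, so *holM* is not transcribed.
→ *holM* is OFF in A.
Condition B:
Sorbose is absent, so VelJ is active.
No repressor is bound and VelJ is active, so *rudX* is transcribed.
So RudX is produced and active.
Ornithine is present, so JalH is active.
With repressor RudX bound, *holK* is not transcribed.
So HolK is not produced.
ppGpp is absent, so QuvT is inactive.
With no repressor bound, *pexM* is transcribed.
So PexM is produced and active.
With repressor PexM bound, *temU* is not transcribed.
So TemU is not produced.
JovC is produced constitutively and is active.
No repressor is bound and JovC is active, so *nerT* is transcribed.
So NerT is produced and active.
Required activator HolK is absent, so *holM* is not transcribed.
→ *holM* is OFF in B.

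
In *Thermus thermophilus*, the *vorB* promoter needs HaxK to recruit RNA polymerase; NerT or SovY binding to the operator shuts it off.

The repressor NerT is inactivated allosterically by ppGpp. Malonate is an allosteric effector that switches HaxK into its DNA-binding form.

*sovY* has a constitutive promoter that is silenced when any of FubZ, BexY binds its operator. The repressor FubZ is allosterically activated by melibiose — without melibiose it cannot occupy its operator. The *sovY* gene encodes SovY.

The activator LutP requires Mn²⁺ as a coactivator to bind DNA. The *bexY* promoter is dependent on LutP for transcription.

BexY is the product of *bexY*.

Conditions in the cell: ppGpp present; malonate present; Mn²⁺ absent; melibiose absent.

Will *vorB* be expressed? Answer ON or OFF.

OFF

ppGpp is present, so NerT is inactive.
Malonate is present, so HaxK is active.
Melibiose is absent, so FubZ is inactive.
Mn²⁺ is absent, so LutP is inactive.
Required activator LutP is absent, so *bexY* is not transcribed.
So BexY is not produced.
With no repressor bound, *sovY* is transcribed.
So SovY is produced and active.
With repressor SovY bound, *vorB* is not transcribed.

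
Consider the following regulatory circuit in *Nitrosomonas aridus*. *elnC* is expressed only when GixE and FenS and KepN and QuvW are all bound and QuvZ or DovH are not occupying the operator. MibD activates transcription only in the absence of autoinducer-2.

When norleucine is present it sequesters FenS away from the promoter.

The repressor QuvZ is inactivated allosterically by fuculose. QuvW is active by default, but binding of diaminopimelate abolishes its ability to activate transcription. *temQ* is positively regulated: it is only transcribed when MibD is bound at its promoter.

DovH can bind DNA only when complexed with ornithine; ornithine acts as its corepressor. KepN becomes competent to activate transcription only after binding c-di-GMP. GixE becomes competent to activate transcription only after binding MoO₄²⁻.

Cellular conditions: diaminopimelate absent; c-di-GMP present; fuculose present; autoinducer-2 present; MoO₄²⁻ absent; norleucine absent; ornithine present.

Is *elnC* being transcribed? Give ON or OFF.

MoO₄²⁻ is absent, so GixE is inactive.
Norleucine is absent, so FenS is active.
Fuculose is present, so QuvZ is inactive.
c-di-GMP is present, so KepN is active.
Diaminopimelate is absent, so QuvW is active.
Ornithine is present, so DovH is active.
With repressor DovH bound, *elnC* is not transcribed.

OFF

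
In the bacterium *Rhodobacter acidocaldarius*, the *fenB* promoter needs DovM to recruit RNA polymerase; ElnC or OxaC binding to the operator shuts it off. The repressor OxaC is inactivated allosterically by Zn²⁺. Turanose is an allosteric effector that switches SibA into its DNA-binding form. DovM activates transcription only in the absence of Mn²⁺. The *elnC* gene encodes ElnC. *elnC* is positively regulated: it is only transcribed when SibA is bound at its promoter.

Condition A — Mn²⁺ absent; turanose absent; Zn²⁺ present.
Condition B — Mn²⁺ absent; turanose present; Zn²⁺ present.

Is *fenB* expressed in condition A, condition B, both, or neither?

A only

Condition A:
Mn²⁺ is absent, so DovM is active.
Turanose is absent, so SibA is inactive.
Required activator SibA is absent, so *elnC* is not transcribed.
So ElnC is not produced.
Zn²⁺ is present, so OxaC is inactive.
No repressor is bound and DovM is active, so *fenB* is transcribed.
→ *fenB* is ON in A.
Condition B:
Mn²⁺ is absent, so DovM is active.
Turanose is present, so SibA is active.
No repressor is bound and SibA is active, so *elnC* is transcribed.
So ElnC is produced and active.
Zn²⁺ is present, so OxaC is inactive.
With repressor ElnC bound, *fenB* is not transcribed.
→ *fenB* is OFF in B.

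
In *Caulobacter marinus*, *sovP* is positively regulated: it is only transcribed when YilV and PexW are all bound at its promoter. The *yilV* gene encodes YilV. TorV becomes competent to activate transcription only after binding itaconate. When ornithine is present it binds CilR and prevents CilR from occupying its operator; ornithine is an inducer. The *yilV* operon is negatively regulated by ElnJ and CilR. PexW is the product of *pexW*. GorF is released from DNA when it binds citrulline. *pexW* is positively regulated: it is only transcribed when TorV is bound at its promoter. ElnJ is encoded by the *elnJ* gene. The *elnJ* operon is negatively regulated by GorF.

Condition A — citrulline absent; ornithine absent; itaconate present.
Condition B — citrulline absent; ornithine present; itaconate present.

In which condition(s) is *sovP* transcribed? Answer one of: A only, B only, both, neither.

Condition A:
Citrulline is absent, so GorF is active.
With repressor GorF bound, *elnJ* is not transcribed.
So ElnJ is not produced.
Ornithine is absent, so CilR is active.
With repressor CilR bound, *yilV* is not transcribed.
So YilV is not produced.
Itaconate is present, so TorV is active.
No repressor is bound and TorV is active, so *pexW* is transcribed.
So PexW is produced and active.
Required activator YilV is absent, so *sovP* is not transcribed.
→ *sovP* is OFF in A.
Condition B:
Citrulline is absent, so GorF is active.
With repressor GorF bound, *elnJ* is not transcribed.
So ElnJ is not produced.
Ornithine is present, so CilR is inactive.
With no repressor bound, *yilV* is transcribed.
So YilV is produced and active.
Itaconate is present, so TorV is active.
No repressor is bound and TorV is active, so *pexW* is transcribed.
So PexW is produced and active.
No repressor is bound and YilV and PexW are active, so *sovP* is transcribed.
→ *sovP* is ON in B.

B only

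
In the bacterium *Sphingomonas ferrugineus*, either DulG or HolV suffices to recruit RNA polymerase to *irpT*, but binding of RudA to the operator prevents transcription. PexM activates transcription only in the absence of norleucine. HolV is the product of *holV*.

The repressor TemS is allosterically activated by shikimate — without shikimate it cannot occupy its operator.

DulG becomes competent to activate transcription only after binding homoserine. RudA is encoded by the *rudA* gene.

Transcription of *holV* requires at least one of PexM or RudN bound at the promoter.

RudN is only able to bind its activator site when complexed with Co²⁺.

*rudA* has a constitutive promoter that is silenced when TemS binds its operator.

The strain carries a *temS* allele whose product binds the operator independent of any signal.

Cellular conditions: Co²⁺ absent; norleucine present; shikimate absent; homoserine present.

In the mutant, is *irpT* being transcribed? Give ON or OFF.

Homoserine is present, so DulG is active.
TemS is constitutively active in this strain.
With repressor TemS bound, *rudA* is not transcribed.
So RudA is not produced.
Norleucine is present, so PexM is inactive.
Co²⁺ is absent, so RudN is inactive.
No activator is available at the *holV* promoter, so *holV* is not transcribed.
So HolV is not produced.
Activator DulG is present, so *irpT* is transcribed.

ON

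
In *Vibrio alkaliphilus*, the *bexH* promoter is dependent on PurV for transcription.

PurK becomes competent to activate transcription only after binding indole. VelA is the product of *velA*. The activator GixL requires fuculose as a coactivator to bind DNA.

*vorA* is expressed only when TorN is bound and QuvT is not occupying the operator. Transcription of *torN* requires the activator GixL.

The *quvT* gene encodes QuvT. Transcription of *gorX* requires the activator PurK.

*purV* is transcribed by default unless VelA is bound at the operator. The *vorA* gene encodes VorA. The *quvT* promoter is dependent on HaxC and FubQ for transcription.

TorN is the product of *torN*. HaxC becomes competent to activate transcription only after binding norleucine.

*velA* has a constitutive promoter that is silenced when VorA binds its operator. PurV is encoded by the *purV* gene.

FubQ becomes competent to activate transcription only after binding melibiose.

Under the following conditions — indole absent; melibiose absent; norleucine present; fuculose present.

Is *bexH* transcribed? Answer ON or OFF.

ON

Fuculose is present, so GixL is active.
No repressor is bound and GixL is active, so *torN* is transcribed.
So TorN is produced and active.
Norleucine is present, so HaxC is active.
Melibiose is absent, so FubQ is inactive.
Required activator FubQ is absent, so *quvT* is not transcribed.
So QuvT is not produced.
No repressor is bound and TorN is active, so *vorA* is transcribed.
So VorA is produced and active.
With repressor VorA bound, *velA* is not transcribed.
So VelA is not produced.
With no repressor bound, *purV* is transcribed.
So PurV is produced and active.
No repressor is bound and PurV is active, so *bexH* is transcribed.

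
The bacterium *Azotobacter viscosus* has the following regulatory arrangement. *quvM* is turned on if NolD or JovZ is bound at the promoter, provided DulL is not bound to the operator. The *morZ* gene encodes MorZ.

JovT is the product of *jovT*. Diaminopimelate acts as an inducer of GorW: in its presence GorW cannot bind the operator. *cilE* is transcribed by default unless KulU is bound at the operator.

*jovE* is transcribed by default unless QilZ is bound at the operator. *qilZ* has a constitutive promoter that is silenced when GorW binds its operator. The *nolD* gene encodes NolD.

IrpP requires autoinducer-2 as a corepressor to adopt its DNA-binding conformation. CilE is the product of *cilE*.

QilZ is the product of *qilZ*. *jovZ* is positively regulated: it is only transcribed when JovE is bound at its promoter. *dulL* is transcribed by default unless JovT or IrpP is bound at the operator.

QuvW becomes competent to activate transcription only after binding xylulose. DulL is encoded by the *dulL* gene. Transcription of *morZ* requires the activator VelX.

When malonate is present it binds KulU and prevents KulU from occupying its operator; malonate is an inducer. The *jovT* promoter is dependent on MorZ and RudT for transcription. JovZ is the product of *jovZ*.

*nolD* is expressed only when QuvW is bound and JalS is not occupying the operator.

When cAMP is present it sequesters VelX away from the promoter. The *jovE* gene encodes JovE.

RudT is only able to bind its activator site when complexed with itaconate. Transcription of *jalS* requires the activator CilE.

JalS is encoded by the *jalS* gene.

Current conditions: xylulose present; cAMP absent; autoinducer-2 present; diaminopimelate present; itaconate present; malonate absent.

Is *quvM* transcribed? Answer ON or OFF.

ON

Xylulose is present, so QuvW is active.
Malonate is absent, so KulU is active.
With repressor KulU bound, *cilE* is not transcribed.
So CilE is not produced.
Required activator CilE is absent, so *jalS* is not transcribed.
So JalS is not produced.
No repressor is bound and QuvW is active, so *nolD* is transcribed.
So NolD is produced and active.
cAMP is absent, so VelX is active.
No repressor is bound and VelX is active, so *morZ* is transcribed.
So MorZ is produced and active.
Itaconate is present, so RudT is active.
No repressor is bound and MorZ and RudT are active, so *jovT* is transcribed.
So JovT is produced and active.
Autoinducer-2 is present, so IrpP is active.
With repressor JovT bound, *dulL* is not transcribed.
So DulL is not produced.
Diaminopimelate is present, so GorW is inactive.
With no repressor bound, *qilZ* is transcribed.
So QilZ is produced and active.
With repressor QilZ bound, *jovE* is not transcribed.
So JovE is not produced.
Required activator JovE is absent, so *jovZ* is not transcribed.
So JovZ is not produced.
Activator NolD is present, so *quvM* is transcribed.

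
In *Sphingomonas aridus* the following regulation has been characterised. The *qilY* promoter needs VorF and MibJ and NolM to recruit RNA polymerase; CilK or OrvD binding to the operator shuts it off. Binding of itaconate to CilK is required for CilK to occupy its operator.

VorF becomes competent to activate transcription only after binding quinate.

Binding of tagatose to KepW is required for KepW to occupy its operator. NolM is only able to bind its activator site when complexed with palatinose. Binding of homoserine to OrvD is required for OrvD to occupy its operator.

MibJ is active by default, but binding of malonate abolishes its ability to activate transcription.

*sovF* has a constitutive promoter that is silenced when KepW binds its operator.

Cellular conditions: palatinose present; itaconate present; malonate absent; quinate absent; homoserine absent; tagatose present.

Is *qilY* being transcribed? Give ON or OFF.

Quinate is absent, so VorF is inactive.
Itaconate is present, so CilK is active.
Malonate is absent, so MibJ is active.
Palatinose is present, so NolM is active.
Homoserine is absent, so OrvD is inactive.
With repressor CilK bound, *qilY* is not transcribed.

OFF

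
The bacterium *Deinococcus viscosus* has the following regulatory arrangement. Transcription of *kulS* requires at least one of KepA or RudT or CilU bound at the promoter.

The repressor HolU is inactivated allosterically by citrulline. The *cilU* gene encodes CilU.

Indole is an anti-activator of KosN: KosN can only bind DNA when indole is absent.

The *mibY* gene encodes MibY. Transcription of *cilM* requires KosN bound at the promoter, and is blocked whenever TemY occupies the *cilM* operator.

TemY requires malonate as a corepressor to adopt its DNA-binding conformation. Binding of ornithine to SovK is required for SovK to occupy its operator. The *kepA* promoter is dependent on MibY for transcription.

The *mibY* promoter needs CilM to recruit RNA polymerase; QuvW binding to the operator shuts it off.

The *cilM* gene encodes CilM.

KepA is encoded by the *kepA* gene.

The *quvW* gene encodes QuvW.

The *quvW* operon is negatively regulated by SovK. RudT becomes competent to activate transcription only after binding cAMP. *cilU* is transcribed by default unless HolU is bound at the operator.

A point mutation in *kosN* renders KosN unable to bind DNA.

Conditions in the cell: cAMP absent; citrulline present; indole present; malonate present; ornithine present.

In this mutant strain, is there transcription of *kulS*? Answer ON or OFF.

Malonate is present, so TemY is active.
KosN is non-functional in this strain, so it has no effect.
With repressor TemY bound, *cilM* is not transcribed.
So CilM is not produced.
Ornithine is present, so SovK is active.
With repressor SovK bound, *quvW* is not transcribed.
So QuvW is not produced.
Required activator CilM is absent, so *mibY* is not transcribed.
So MibY is not produced.
Required activator MibY is absent, so *kepA* is not transcribed.
So KepA is not produced.
cAMP is absent, so RudT is inactive.
Citrulline is present, so HolU is inactive.
With no repressor bound, *cilU* is transcribed.
So CilU is produced and active.
Activator CilU is present, so *kulS* is transcribed.

ON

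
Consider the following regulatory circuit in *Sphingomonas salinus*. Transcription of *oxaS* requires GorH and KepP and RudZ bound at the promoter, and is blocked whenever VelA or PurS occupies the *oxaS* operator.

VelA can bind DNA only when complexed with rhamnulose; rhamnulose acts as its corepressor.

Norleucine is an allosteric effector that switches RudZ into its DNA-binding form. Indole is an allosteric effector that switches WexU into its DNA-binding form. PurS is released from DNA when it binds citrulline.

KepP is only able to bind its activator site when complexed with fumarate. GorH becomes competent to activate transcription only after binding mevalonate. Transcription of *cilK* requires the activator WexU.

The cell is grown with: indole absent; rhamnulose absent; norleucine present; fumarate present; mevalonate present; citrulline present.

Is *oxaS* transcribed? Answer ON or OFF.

ON

Mevalonate is present, so GorH is active.
Rhamnulose is absent, so VelA is inactive.
Fumarate is present, so KepP is active.
Citrulline is present, so PurS is inactive.
Norleucine is present, so RudZ is active.
No repressor is bound and GorH and KepP and RudZ are active, so *oxaS* is transcribed.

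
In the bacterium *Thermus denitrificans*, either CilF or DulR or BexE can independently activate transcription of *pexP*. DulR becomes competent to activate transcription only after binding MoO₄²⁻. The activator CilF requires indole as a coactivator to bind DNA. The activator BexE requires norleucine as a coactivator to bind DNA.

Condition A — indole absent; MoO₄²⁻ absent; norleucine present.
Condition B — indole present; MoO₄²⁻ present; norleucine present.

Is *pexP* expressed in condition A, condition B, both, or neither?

both

Condition A:
Indole is absent, so CilF is inactive.
MoO₄²⁻ is absent, so DulR is inactive.
Norleucine is present, so BexE is active.
Activator BexE is present, so *pexP* is transcribed.
→ *pexP* is ON in A.
Condition B:
Indole is present, so CilF is active.
MoO₄²⁻ is present, so DulR is active.
Norleucine is present, so BexE is active.
Activator CilF is present, so *pexP* is transcribed.
→ *pexP* is ON in B.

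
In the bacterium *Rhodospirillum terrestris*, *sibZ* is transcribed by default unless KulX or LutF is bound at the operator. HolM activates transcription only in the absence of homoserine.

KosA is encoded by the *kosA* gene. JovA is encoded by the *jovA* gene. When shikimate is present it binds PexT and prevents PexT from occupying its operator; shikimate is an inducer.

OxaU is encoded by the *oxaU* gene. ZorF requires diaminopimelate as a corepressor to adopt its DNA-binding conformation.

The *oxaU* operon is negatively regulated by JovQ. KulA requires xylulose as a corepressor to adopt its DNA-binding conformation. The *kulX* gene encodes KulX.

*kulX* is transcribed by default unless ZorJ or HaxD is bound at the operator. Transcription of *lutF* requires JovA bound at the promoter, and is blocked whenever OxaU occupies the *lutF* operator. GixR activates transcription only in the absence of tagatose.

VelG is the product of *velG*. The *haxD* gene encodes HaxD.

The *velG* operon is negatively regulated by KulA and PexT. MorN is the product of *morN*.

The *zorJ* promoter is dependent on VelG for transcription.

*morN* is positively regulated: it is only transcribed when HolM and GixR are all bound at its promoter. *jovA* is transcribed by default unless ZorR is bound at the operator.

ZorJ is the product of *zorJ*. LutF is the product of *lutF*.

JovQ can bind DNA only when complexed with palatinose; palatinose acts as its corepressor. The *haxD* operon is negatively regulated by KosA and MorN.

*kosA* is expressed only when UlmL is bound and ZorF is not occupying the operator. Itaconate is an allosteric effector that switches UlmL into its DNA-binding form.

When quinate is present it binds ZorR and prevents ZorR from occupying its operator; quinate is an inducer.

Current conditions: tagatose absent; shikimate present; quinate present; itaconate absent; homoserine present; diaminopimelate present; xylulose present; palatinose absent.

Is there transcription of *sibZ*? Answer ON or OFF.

Xylulose is present, so KulA is active.
Shikimate is present, so PexT is inactive.
With repressor KulA bound, *velG* is not transcribed.
So VelG is not produced.
Required activator VelG is absent, so *zorJ* is not transcribed.
So ZorJ is not produced.
Itaconate is absent, so UlmL is inactive.
Diaminopimelate is present, so ZorF is active.
With repressor ZorF bound, *kosA* is not transcribed.
So KosA is not produced.
Homoserine is present, so HolM is inactive.
Tagatose is absent, so GixR is active.
Required activator HolM is absent, so *morN* is not transcribed.
So MorN is not produced.
With no repressor bound, *haxD* is transcribed.
So HaxD is produced and active.
With repressor HaxD bound, *kulX* is not transcribed.
So KulX is not produced.
Quinate is present, so ZorR is inactive.
With no repressor bound, *jovA* is transcribed.
So JovA is produced and active.
Palatinose is absent, so JovQ is inactive.
With no repressor bound, *oxaU* is transcribed.
So OxaU is produced and active.
With repressor OxaU bound, *lutF* is not transcribed.
So LutF is not produced.
With no repressor bound, *sibZ* is transcribed.

ON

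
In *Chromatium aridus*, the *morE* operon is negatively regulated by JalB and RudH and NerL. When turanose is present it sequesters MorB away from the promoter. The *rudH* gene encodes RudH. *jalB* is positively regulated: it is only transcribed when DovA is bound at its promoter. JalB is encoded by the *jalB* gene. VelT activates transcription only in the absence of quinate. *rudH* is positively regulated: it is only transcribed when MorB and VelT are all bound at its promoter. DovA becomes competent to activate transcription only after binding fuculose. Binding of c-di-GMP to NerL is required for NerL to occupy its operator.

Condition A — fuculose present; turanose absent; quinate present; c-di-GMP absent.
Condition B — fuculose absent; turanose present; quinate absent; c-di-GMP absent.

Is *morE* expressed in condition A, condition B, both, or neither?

B only

Condition A:
Fuculose is present, so DovA is active.
No repressor is bound and DovA is active, so *jalB* is transcribed.
So JalB is produced and active.
Turanose is absent, so MorB is active.
Quinate is present, so VelT is inactive.
Required activator VelT is absent, so *rudH* is not transcribed.
So RudH is not produced.
c-di-GMP is absent, so NerL is inactive.
With repressor JalB bound, *morE* is not transcribed.
→ *morE* is OFF in A.
Condition B:
Fuculose is absent, so DovA is inactive.
Required activator DovA is absent, so *jalB* is not transcribed.
So JalB is not produced.
Turanose is present, so MorB is inactive.
Quinate is absent, so VelT is active.
Required activator MorB is absent, so *rudH* is not transcribed.
So RudH is not produced.
c-di-GMP is absent, so NerL is inactive.
With no repressor bound, *morE* is transcribed.
→ *morE* is ON in B.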